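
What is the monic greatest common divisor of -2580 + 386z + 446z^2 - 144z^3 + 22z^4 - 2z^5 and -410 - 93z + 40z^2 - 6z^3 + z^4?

-10 - 3z + z^2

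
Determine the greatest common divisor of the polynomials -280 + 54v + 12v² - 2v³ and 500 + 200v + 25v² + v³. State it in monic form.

By polynomial division,
  -2v³ + 12v² + 54v - 280 = (-2)(v³ + 25v² + 200v + 500) + (62v² + 454v + 720)
  v³ + 25v² + 200v + 500 = ((1/62)v + 274/961)(62v² + 454v + 720) + ((56644/961)v + 283220/961)
  62v² + 454v + 720 = ((29791/28322)v + 34596/14161)((56644/961)v + 283220/961) + (0)
Last nonzero remainder: (56644/961)v + 283220/961. Dividing through by 56644/961 gives the monic gcd v + 5.

5 + v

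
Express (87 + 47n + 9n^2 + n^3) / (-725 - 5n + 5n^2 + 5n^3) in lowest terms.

By polynomial division,
  n^3 + 9n^2 + 47n + 87 = (1/5)(5n^3 + 5n^2 - 5n - 725) + (8n^2 + 48n + 232)
  5n^3 + 5n^2 - 5n - 725 = ((5/8)n - 25/8)(8n^2 + 48n + 232) + (0)
Last nonzero remainder: 8n^2 + 48n + 232. Dividing through by 8 gives the monic gcd n^2 + 6n + 29.
Cancel n^2 + 6n + 29 from numerator and denominator to get the reduced form.

(3 + n)/(-25 + 5n)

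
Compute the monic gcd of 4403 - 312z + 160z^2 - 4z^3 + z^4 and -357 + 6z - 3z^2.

119 - 2z + z^2

Repeated division with remainder:
  z^4 - 4z^3 + 160z^2 - 312z + 4403 = (-(1/3)z^2 + (2/3)z - 37/3)(-3z^2 + 6z - 357) + (0)
Last nonzero remainder: -3z^2 + 6z - 357. Dividing through by -3 gives the monic gcd z^2 - 2z + 119.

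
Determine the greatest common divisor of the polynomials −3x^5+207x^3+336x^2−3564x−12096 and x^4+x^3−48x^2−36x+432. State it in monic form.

x^2−36

Euclidean algorithm in ℚ[x]:
  −3x^5+207x^3+336x^2−3564x−12096 = (−3x+3)(x^4+x^3−48x^2−36x+432) + (60x^3+372x^2−2160x−13392)
  x^4+x^3−48x^2−36x+432 = ((1/60)x−13/150)(60x^3+372x^2−2160x−13392) + ((506/25)x^2−18216/25)
  60x^3+372x^2−2160x−13392 = ((750/253)x+4650/253)((506/25)x^2−18216/25) + (0)
Last nonzero remainder: (506/25)x^2−18216/25. Dividing through by 506/25 gives the monic gcd x^2−36.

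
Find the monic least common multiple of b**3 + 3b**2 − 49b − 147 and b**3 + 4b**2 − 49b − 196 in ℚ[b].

b**4 + 7b**3 − 37b**2 − 343b − 588

Euclidean algorithm in ℚ[b]:
  b**3 + 3b**2 − 49b − 147 = (b**3 + 4b**2 − 49b − 196) + (−b**2 + 49)
  b**3 + 4b**2 − 49b − 196 = (−b − 4)(−b**2 + 49) + (0)
Last nonzero remainder: −b**2 + 49. Dividing through by −1 gives the monic gcd b**2 − 49.
Then lcm(f, g) = f·g / gcd(f, g); expanding and making the result monic gives the answer.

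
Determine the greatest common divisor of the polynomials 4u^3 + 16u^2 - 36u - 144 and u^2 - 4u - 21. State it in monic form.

u + 3

Euclidean algorithm in ℚ[u]:
  4u^3 + 16u^2 - 36u - 144 = (4u + 32)(u^2 - 4u - 21) + (176u + 528)
  u^2 - 4u - 21 = ((1/176)u - 7/176)(176u + 528) + (0)
Last nonzero remainder: 176u + 528. Dividing through by 176 gives the monic gcd u + 3.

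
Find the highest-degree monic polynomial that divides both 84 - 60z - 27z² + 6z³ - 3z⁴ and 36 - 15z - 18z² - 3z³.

-1 + z

By polynomial division,
  -3z⁴ + 6z³ - 27z² - 60z + 84 = (z - 8)(-3z³ - 18z² - 15z + 36) + (-156z² - 216z + 372)
  -3z³ - 18z² - 15z + 36 = ((1/52)z + 15/169)(-156z² - 216z + 372) + (-(504/169)z + 504/169)
  -156z² - 216z + 372 = ((2197/42)z + 5239/42)(-(504/169)z + 504/169) + (0)
Last nonzero remainder: -(504/169)z + 504/169. Dividing through by -504/169 gives the monic gcd z - 1.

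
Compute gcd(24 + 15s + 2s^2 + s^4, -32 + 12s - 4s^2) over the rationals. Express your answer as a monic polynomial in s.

Repeated division with remainder:
  s^4 + 2s^2 + 15s + 24 = (-(1/4)s^2 - (3/4)s - 3/4)(-4s^2 + 12s - 32) + (0)
Last nonzero remainder: -4s^2 + 12s - 32. Dividing through by -4 gives the monic gcd s^2 - 3s + 8.

8 - 3s + s^2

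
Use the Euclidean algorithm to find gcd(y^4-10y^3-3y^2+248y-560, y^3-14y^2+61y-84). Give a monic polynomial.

y^2-11y+28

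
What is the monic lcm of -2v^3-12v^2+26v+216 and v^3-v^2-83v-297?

v^4-5v^3-79v^2+35v+1188

Repeated division with remainder:
  -2v^3-12v^2+26v+216 = (-2)(v^3-v^2-83v-297) + (-14v^2-140v-378)
  v^3-v^2-83v-297 = (-(1/14)v+11/14)(-14v^2-140v-378) + (0)
Last nonzero remainder: -14v^2-140v-378. Dividing through by -14 gives the monic gcd v^2+10v+27.
Then lcm(f, g) = f·g / gcd(f, g); expanding and making the result monic gives the answer.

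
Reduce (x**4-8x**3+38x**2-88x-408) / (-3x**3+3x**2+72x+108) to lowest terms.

(-x**2+4x-34)/(3x+9)

Euclidean algorithm in ℚ[x]:
  x**4-8x**3+38x**2-88x-408 = (-(1/3)x+7/3)(-3x**3+3x**2+72x+108) + (55x**2-220x-660)
  -3x**3+3x**2+72x+108 = (-(3/55)x-9/55)(55x**2-220x-660) + (0)
Last nonzero remainder: 55x**2-220x-660. Dividing through by 55 gives the monic gcd x**2-4x-12.
Cancel x**2-4x-12 from numerator and denominator to get the reduced form.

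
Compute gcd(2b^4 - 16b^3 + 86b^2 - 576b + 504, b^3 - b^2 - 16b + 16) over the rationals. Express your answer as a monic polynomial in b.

b - 1

Repeated division with remainder:
  2b^4 - 16b^3 + 86b^2 - 576b + 504 = (2b - 14)(b^3 - b^2 - 16b + 16) + (104b^2 - 832b + 728)
  b^3 - b^2 - 16b + 16 = ((1/104)b + 7/104)(104b^2 - 832b + 728) + (33b - 33)
  104b^2 - 832b + 728 = ((104/33)b - 728/33)(33b - 33) + (0)
Last nonzero remainder: 33b - 33. Dividing through by 33 gives the monic gcd b - 1.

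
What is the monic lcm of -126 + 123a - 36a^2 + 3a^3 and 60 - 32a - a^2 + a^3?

Euclidean algorithm in ℚ[a]:
  3a^3 - 36a^2 + 123a - 126 = (3)(a^3 - a^2 - 32a + 60) + (-33a^2 + 219a - 306)
  a^3 - a^2 - 32a + 60 = (-(1/33)a - 62/363)(-33a^2 + 219a - 306) + (-(468/121)a + 936/121)
  -33a^2 + 219a - 306 = ((1331/156)a - 2057/52)(-(468/121)a + 936/121) + (0)
Last nonzero remainder: -(468/121)a + 936/121. Dividing through by -468/121 gives the monic gcd a - 2.
Then lcm(f, g) = f·g / gcd(f, g); expanding and making the result monic gives the answer.

1260 - 1272a + 359a^2 - a^3 - 11a^4 + a^5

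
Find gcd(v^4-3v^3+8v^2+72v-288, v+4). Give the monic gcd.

By polynomial division,
  v^4-3v^3+8v^2+72v-288 = (v^3-7v^2+36v-72)(v+4) + (0)
The last nonzero remainder v+4 is already monic.

v+4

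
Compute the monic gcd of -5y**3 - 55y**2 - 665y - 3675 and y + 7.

Repeated division with remainder:
  -5y**3 - 55y**2 - 665y - 3675 = (-5y**2 - 20y - 525)(y + 7) + (0)
The last nonzero remainder y + 7 is already monic.

y + 7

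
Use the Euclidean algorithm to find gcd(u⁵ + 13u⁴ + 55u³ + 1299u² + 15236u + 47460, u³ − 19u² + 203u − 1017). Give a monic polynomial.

u² − 10u + 113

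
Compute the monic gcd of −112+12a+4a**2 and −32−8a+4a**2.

Apply the Euclidean algorithm:
  4a**2+12a−112 = (4a**2−8a−32) + (20a−80)
  4a**2−8a−32 = ((1/5)a+2/5)(20a−80) + (0)
Last nonzero remainder: 20a−80. Dividing through by 20 gives the monic gcd a−4.

−4+a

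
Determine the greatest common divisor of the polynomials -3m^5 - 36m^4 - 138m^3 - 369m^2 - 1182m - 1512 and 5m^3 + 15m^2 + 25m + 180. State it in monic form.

Apply the Euclidean algorithm:
  -3m^5 - 36m^4 - 138m^3 - 369m^2 - 1182m - 1512 = (-(3/5)m^2 - (27/5)m - 42/5)(5m^3 + 15m^2 + 25m + 180) + (0)
Last nonzero remainder: 5m^3 + 15m^2 + 25m + 180. Dividing through by 5 gives the monic gcd m^3 + 3m^2 + 5m + 36.

m^3 + 3m^2 + 5m + 36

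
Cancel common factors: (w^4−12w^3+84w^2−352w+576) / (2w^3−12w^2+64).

(w^2−4w+36)/(2w+4)

Repeated division with remainder:
  w^4−12w^3+84w^2−352w+576 = ((1/2)w−3)(2w^3−12w^2+64) + (48w^2−384w+768)
  2w^3−12w^2+64 = ((1/24)w+1/12)(48w^2−384w+768) + (0)
Last nonzero remainder: 48w^2−384w+768. Dividing through by 48 gives the monic gcd w^2−8w+16.
Cancel w^2−8w+16 from numerator and denominator to get the reduced form.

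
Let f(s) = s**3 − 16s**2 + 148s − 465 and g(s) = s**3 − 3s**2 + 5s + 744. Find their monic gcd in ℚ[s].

s**2 − 11s + 93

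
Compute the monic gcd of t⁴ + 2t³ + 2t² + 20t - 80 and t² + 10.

t² + 10

Euclidean algorithm in ℚ[t]:
  t⁴ + 2t³ + 2t² + 20t - 80 = (t² + 2t - 8)(t² + 10) + (0)
The last nonzero remainder t² + 10 is already monic.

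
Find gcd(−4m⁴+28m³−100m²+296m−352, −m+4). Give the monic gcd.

Repeated division with remainder:
  −4m⁴+28m³−100m²+296m−352 = (4m³−12m²+52m−88)(−m+4) + (0)
Last nonzero remainder: −m+4. Dividing through by −1 gives the monic gcd m−4.

m−4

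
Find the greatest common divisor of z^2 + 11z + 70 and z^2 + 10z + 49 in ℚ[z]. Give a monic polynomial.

1

By polynomial division,
  z^2 + 11z + 70 = (z^2 + 10z + 49) + (z + 21)
  z^2 + 10z + 49 = (z − 11)(z + 21) + (280)
  z + 21 = ((1/280)z + 3/40)(280) + (0)
The last nonzero remainder is the constant 280, so the polynomials are coprime and gcd = 1.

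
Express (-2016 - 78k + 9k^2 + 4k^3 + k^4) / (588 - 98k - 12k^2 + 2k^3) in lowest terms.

(48 + 3k + k^2)/(-14 + 2k)

Repeated division with remainder:
  k^4 + 4k^3 + 9k^2 - 78k - 2016 = ((1/2)k + 5)(2k^3 - 12k^2 - 98k + 588) + (118k^2 + 118k - 4956)
  2k^3 - 12k^2 - 98k + 588 = ((1/59)k - 7/59)(118k^2 + 118k - 4956) + (0)
Last nonzero remainder: 118k^2 + 118k - 4956. Dividing through by 118 gives the monic gcd k^2 + k - 42.
Cancel k^2 + k - 42 from numerator and denominator to get the reduced form.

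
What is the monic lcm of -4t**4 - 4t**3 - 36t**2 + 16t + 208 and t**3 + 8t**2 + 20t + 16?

t**6 + 7t**5 + 23t**4 + 58t**3 - 4t**2 - 344t - 416

By polynomial division,
  -4t**4 - 4t**3 - 36t**2 + 16t + 208 = (-4t + 28)(t**3 + 8t**2 + 20t + 16) + (-180t**2 - 480t - 240)
  t**3 + 8t**2 + 20t + 16 = (-(1/180)t - 4/135)(-180t**2 - 480t - 240) + ((40/9)t + 80/9)
  -180t**2 - 480t - 240 = (-(81/2)t - 27)((40/9)t + 80/9) + (0)
Last nonzero remainder: (40/9)t + 80/9. Dividing through by 40/9 gives the monic gcd t + 2.
Then lcm(f, g) = f·g / gcd(f, g); expanding and making the result monic gives the answer.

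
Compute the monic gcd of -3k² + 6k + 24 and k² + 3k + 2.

Repeated division with remainder:
  -3k² + 6k + 24 = (-3)(k² + 3k + 2) + (15k + 30)
  k² + 3k + 2 = ((1/15)k + 1/15)(15k + 30) + (0)
Last nonzero remainder: 15k + 30. Dividing through by 15 gives the monic gcd k + 2.

k + 2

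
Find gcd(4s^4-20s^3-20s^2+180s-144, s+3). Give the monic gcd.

s+3

By polynomial division,
  4s^4-20s^3-20s^2+180s-144 = (4s^3-32s^2+76s-48)(s+3) + (0)
The last nonzero remainder s+3 is already monic.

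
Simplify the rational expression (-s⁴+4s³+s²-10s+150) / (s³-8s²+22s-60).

(-s²+2s+15)/(s-6)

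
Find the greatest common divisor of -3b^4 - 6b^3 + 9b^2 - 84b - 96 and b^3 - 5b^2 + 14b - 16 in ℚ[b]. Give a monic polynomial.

Repeated division with remainder:
  -3b^4 - 6b^3 + 9b^2 - 84b - 96 = (-3b - 21)(b^3 - 5b^2 + 14b - 16) + (-54b^2 + 162b - 432)
  b^3 - 5b^2 + 14b - 16 = (-(1/54)b + 1/27)(-54b^2 + 162b - 432) + (0)
Last nonzero remainder: -54b^2 + 162b - 432. Dividing through by -54 gives the monic gcd b^2 - 3b + 8.

b^2 - 3b + 8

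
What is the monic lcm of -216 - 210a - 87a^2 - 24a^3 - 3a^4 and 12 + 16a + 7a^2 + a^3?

By polynomial division,
  -3a^4 - 24a^3 - 87a^2 - 210a - 216 = (-3a - 3)(a^3 + 7a^2 + 16a + 12) + (-18a^2 - 126a - 180)
  a^3 + 7a^2 + 16a + 12 = (-(1/18)a)(-18a^2 - 126a - 180) + (6a + 12)
  -18a^2 - 126a - 180 = (-3a - 15)(6a + 12) + (0)
Last nonzero remainder: 6a + 12. Dividing through by 6 gives the monic gcd a + 2.
Then lcm(f, g) = f·g / gcd(f, g); expanding and making the result monic gives the answer.

432 + 780a + 596a^2 + 263a^3 + 75a^4 + 13a^5 + a^6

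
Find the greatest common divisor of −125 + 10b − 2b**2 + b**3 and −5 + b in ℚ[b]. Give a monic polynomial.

−5 + b

By polynomial division,
  b**3 − 2b**2 + 10b − 125 = (b**2 + 3b + 25)(b − 5) + (0)
The last nonzero remainder b − 5 is already monic.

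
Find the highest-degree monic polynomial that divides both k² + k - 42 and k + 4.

By polynomial division,
  k² + k - 42 = (k - 3)(k + 4) + (-30)
  k + 4 = (-(1/30)k - 2/15)(-30) + (0)
The last nonzero remainder is the constant -30, so the polynomials are coprime and gcd = 1.

1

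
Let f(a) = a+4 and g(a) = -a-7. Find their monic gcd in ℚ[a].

1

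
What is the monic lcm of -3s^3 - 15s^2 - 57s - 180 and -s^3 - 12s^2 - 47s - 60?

s^5 + 13s^4 + 74s^3 + 287s^2 + 765s + 900

Repeated division with remainder:
  -3s^3 - 15s^2 - 57s - 180 = (3)(-s^3 - 12s^2 - 47s - 60) + (21s^2 + 84s)
  -s^3 - 12s^2 - 47s - 60 = (-(1/21)s - 8/21)(21s^2 + 84s) + (-15s - 60)
  21s^2 + 84s = (-(7/5)s)(-15s - 60) + (0)
Last nonzero remainder: -15s - 60. Dividing through by -15 gives the monic gcd s + 4.
Then lcm(f, g) = f·g / gcd(f, g); expanding and making the result monic gives the answer.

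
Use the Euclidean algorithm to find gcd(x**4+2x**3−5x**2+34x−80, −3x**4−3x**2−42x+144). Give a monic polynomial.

Repeated division with remainder:
  x**4+2x**3−5x**2+34x−80 = (−1/3)(−3x**4−3x**2−42x+144) + (2x**3−6x**2+20x−32)
  −3x**4−3x**2−42x+144 = (−(3/2)x−9/2)(2x**3−6x**2+20x−32) + (0)
Last nonzero remainder: 2x**3−6x**2+20x−32. Dividing through by 2 gives the monic gcd x**3−3x**2+10x−16.

x**3−3x**2+10x−16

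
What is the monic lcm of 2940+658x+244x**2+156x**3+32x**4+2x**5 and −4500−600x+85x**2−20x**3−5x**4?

44100−420x+2827x**2+1815x**3+56x**4−4x**5+9x**6+x**7

Apply the Euclidean algorithm:
  2x**5+32x**4+156x**3+244x**2+658x+2940 = (−(2/5)x−24/5)(−5x**4−20x**3+85x**2−600x−4500) + (94x**3+412x**2−4022x−18660)
  −5x**4−20x**3+85x**2−600x−4500 = (−(5/94)x+45/2209)(94x**3+412x**2−4022x−18660) + (−(303360/2209)x**2−(3336960/2209)x−9100800/2209)
  94x**3+412x**2−4022x−18660 = (−(103823/151680)x+686999/151680)(−(303360/2209)x**2−(3336960/2209)x−9100800/2209) + (0)
Last nonzero remainder: −(303360/2209)x**2−(3336960/2209)x−9100800/2209. Dividing through by −303360/2209 gives the monic gcd x**2+11x+30.
Then lcm(f, g) = f·g / gcd(f, g); expanding and making the result monic gives the answer.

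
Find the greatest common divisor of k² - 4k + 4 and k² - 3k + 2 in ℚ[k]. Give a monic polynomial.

k - 2

Apply the Euclidean algorithm:
  k² - 4k + 4 = (k² - 3k + 2) + (-k + 2)
  k² - 3k + 2 = (-k + 1)(-k + 2) + (0)
Last nonzero remainder: -k + 2. Dividing through by -1 gives the monic gcd k - 2.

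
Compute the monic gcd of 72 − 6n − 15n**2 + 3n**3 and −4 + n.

−4 + n

Repeated division with remainder:
  3n**3 − 15n**2 − 6n + 72 = (3n**2 − 3n − 18)(n − 4) + (0)
The last nonzero remainder n − 4 is already monic.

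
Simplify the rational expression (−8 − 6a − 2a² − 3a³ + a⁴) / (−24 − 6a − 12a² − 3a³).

(4 + 3a − a²)/(12 + 3a)

Repeated division with remainder:
  a⁴ − 3a³ − 2a² − 6a − 8 = (−(1/3)a + 7/3)(−3a³ − 12a² − 6a − 24) + (24a² + 48)
  −3a³ − 12a² − 6a − 24 = (−(1/8)a − 1/2)(24a² + 48) + (0)
Last nonzero remainder: 24a² + 48. Dividing through by 24 gives the monic gcd a² + 2.
Cancel a² + 2 from numerator and denominator to get the reduced form.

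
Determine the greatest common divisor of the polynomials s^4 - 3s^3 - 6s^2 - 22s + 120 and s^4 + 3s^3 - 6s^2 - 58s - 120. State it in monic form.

s^3 - 6s - 40

Euclidean algorithm in ℚ[s]:
  s^4 - 3s^3 - 6s^2 - 22s + 120 = (s^4 + 3s^3 - 6s^2 - 58s - 120) + (-6s^3 + 36s + 240)
  s^4 + 3s^3 - 6s^2 - 58s - 120 = (-(1/6)s - 1/2)(-6s^3 + 36s + 240) + (0)
Last nonzero remainder: -6s^3 + 36s + 240. Dividing through by -6 gives the monic gcd s^3 - 6s - 40.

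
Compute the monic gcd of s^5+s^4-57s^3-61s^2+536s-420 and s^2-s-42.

Repeated division with remainder:
  s^5+s^4-57s^3-61s^2+536s-420 = (s^3+2s^2-13s+10)(s^2-s-42) + (0)
The last nonzero remainder s^2-s-42 is already monic.

s^2-s-42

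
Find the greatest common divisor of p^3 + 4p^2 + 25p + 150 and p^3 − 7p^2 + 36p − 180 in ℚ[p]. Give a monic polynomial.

p^2 − p + 30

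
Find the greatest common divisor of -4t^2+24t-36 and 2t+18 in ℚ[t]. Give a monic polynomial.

1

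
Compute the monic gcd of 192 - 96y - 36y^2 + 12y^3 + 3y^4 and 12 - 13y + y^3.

By polynomial division,
  3y^4 + 12y^3 - 36y^2 - 96y + 192 = (3y + 12)(y^3 - 13y + 12) + (3y^2 + 24y + 48)
  y^3 - 13y + 12 = ((1/3)y - 8/3)(3y^2 + 24y + 48) + (35y + 140)
  3y^2 + 24y + 48 = ((3/35)y + 12/35)(35y + 140) + (0)
Last nonzero remainder: 35y + 140. Dividing through by 35 gives the monic gcd y + 4.

4 + y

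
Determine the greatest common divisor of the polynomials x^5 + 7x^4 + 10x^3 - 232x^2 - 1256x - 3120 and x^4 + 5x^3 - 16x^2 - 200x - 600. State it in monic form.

Repeated division with remainder:
  x^5 + 7x^4 + 10x^3 - 232x^2 - 1256x - 3120 = (x + 2)(x^4 + 5x^3 - 16x^2 - 200x - 600) + (16x^3 - 256x - 1920)
  x^4 + 5x^3 - 16x^2 - 200x - 600 = ((1/16)x + 5/16)(16x^3 - 256x - 1920) + (0)
Last nonzero remainder: 16x^3 - 256x - 1920. Dividing through by 16 gives the monic gcd x^3 - 16x - 120.

x^3 - 16x - 120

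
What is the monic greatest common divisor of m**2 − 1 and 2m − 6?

1

By polynomial division,
  m**2 − 1 = ((1/2)m + 3/2)(2m − 6) + (8)
  2m − 6 = ((1/4)m − 3/4)(8) + (0)
The last nonzero remainder is the constant 8, so the polynomials are coprime and gcd = 1.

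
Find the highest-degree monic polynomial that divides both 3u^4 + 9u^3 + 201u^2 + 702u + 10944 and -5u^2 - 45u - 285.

u^2 + 9u + 57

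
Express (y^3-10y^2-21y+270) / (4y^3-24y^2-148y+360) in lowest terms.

By polynomial division,
  y^3-10y^2-21y+270 = (1/4)(4y^3-24y^2-148y+360) + (-4y^2+16y+180)
  4y^3-24y^2-148y+360 = (-y+2)(-4y^2+16y+180) + (0)
Last nonzero remainder: -4y^2+16y+180. Dividing through by -4 gives the monic gcd y^2-4y-45.
Cancel y^2-4y-45 from numerator and denominator to get the reduced form.

(y-6)/(4y-8)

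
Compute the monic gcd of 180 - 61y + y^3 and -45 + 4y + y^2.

-45 + 4y + y^2

Apply the Euclidean algorithm:
  y^3 - 61y + 180 = (y - 4)(y^2 + 4y - 45) + (0)
The last nonzero remainder y^2 + 4y - 45 is already monic.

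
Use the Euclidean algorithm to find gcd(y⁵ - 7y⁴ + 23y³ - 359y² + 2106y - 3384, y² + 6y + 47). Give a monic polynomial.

y² + 6y + 47

By polynomial division,
  y⁵ - 7y⁴ + 23y³ - 359y² + 2106y - 3384 = (y³ - 13y² + 54y - 72)(y² + 6y + 47) + (0)
The last nonzero remainder y² + 6y + 47 is already monic.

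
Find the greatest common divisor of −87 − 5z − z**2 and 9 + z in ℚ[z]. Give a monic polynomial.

Euclidean algorithm in ℚ[z]:
  −z**2 − 5z − 87 = (−z + 4)(z + 9) + (−123)
  z + 9 = (−(1/123)z − 3/41)(−123) + (0)
The last nonzero remainder is the constant −123, so the polynomials are coprime and gcd = 1.

1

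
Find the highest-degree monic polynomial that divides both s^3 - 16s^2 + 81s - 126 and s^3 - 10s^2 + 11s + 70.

s - 7

Euclidean algorithm in ℚ[s]:
  s^3 - 16s^2 + 81s - 126 = (s^3 - 10s^2 + 11s + 70) + (-6s^2 + 70s - 196)
  s^3 - 10s^2 + 11s + 70 = (-(1/6)s - 5/18)(-6s^2 + 70s - 196) + (-(20/9)s + 140/9)
  -6s^2 + 70s - 196 = ((27/10)s - 63/5)(-(20/9)s + 140/9) + (0)
Last nonzero remainder: -(20/9)s + 140/9. Dividing through by -20/9 gives the monic gcd s - 7.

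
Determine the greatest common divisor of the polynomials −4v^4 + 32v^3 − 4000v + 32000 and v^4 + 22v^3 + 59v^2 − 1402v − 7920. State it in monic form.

v^2 + 2v − 80

Repeated division with remainder:
  −4v^4 + 32v^3 − 4000v + 32000 = (−4)(v^4 + 22v^3 + 59v^2 − 1402v − 7920) + (120v^3 + 236v^2 − 9608v + 320)
  v^4 + 22v^3 + 59v^2 − 1402v − 7920 = ((1/120)v + 601/3600)(120v^3 + 236v^2 − 9608v + 320) + ((89701/900)v^2 + (89701/450)v − 358804/45)
  120v^3 + 236v^2 − 9608v + 320 = ((108000/89701)v − 3600/89701)((89701/900)v^2 + (89701/450)v − 358804/45) + (0)
Last nonzero remainder: (89701/900)v^2 + (89701/450)v − 358804/45. Dividing through by 89701/900 gives the monic gcd v^2 + 2v − 80.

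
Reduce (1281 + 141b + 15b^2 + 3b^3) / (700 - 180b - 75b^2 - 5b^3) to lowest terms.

(-183 + 6b - 3b^2)/(-100 + 40b + 5b^2)

Euclidean algorithm in ℚ[b]:
  3b^3 + 15b^2 + 141b + 1281 = (-3/5)(-5b^3 - 75b^2 - 180b + 700) + (-30b^2 + 33b + 1701)
  -5b^3 - 75b^2 - 180b + 700 = ((1/6)b + 161/60)(-30b^2 + 33b + 1701) + (-(11041/20)b - 77287/20)
  -30b^2 + 33b + 1701 = ((600/11041)b - 4860/11041)(-(11041/20)b - 77287/20) + (0)
Last nonzero remainder: -(11041/20)b - 77287/20. Dividing through by -11041/20 gives the monic gcd b + 7.
Cancel b + 7 from numerator and denominator to get the reduced form.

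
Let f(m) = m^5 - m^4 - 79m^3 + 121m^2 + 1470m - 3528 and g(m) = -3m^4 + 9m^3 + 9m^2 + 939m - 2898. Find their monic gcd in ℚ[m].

m^2 - 10m + 21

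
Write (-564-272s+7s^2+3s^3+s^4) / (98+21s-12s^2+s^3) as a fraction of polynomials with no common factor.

(-282+5s+s^2+s^3)/(49-14s+s^2)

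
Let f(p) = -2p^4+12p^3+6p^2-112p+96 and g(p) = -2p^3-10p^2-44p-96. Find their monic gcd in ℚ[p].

p+3

By polynomial division,
  -2p^4+12p^3+6p^2-112p+96 = (p-11)(-2p^3-10p^2-44p-96) + (-60p^2-500p-960)
  -2p^3-10p^2-44p-96 = ((1/30)p-1/9)(-60p^2-500p-960) + (-(608/9)p-608/3)
  -60p^2-500p-960 = ((135/152)p+90/19)(-(608/9)p-608/3) + (0)
Last nonzero remainder: -(608/9)p-608/3. Dividing through by -608/9 gives the monic gcd p+3.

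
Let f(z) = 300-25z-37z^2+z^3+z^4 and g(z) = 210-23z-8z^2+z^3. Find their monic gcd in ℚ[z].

5+z

Repeated division with remainder:
  z^4+z^3-37z^2-25z+300 = (z+9)(z^3-8z^2-23z+210) + (58z^2-28z-1590)
  z^3-8z^2-23z+210 = ((1/58)z-109/841)(58z^2-28z-1590) + ((660/841)z+3300/841)
  58z^2-28z-1590 = ((24389/330)z-44573/110)((660/841)z+3300/841) + (0)
Last nonzero remainder: (660/841)z+3300/841. Dividing through by 660/841 gives the monic gcd z+5.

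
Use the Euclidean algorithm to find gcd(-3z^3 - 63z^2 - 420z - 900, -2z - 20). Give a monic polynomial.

z + 10

By polynomial division,
  -3z^3 - 63z^2 - 420z - 900 = ((3/2)z^2 + (33/2)z + 45)(-2z - 20) + (0)
Last nonzero remainder: -2z - 20. Dividing through by -2 gives the monic gcd z + 10.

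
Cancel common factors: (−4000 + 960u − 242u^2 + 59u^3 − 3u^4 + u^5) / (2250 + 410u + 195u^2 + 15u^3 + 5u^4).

By polynomial division,
  u^5 − 3u^4 + 59u^3 − 242u^2 + 960u − 4000 = ((1/5)u − 6/5)(5u^4 + 15u^3 + 195u^2 + 410u + 2250) + (38u^3 − 90u^2 + 1002u − 1300)
  5u^4 + 15u^3 + 195u^2 + 410u + 2250 = ((5/38)u + 255/361)(38u^3 − 90u^2 + 1002u − 1300) + ((45750/361)u^2 − (45750/361)u + 1143750/361)
  38u^3 − 90u^2 + 1002u − 1300 = ((6859/22875)u − 9386/22875)((45750/361)u^2 − (45750/361)u + 1143750/361) + (0)
Last nonzero remainder: (45750/361)u^2 − (45750/361)u + 1143750/361. Dividing through by 45750/361 gives the monic gcd u^2 − u + 25.
Cancel u^2 − u + 25 from numerator and denominator to get the reduced form.

(−160 + 32u − 2u^2 + u^3)/(90 + 20u + 5u^2)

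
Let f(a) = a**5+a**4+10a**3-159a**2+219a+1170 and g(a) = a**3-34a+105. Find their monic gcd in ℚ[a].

a**2-7a+15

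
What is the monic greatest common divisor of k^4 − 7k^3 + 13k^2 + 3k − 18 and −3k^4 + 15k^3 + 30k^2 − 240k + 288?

k^2 − 5k + 6

Repeated division with remainder:
  k^4 − 7k^3 + 13k^2 + 3k − 18 = (−1/3)(−3k^4 + 15k^3 + 30k^2 − 240k + 288) + (−2k^3 + 23k^2 − 77k + 78)
  −3k^4 + 15k^3 + 30k^2 − 240k + 288 = ((3/2)k + 39/4)(−2k^3 + 23k^2 − 77k + 78) + (−(315/4)k^2 + (1575/4)k − 945/2)
  −2k^3 + 23k^2 − 77k + 78 = ((8/315)k − 52/315)(−(315/4)k^2 + (1575/4)k − 945/2) + (0)
Last nonzero remainder: −(315/4)k^2 + (1575/4)k − 945/2. Dividing through by −315/4 gives the monic gcd k^2 − 5k + 6.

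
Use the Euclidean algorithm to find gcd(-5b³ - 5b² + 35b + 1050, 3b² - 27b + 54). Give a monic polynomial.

b - 6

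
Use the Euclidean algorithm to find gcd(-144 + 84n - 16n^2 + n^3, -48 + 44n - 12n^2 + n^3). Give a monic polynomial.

24 - 10n + n^2

Apply the Euclidean algorithm:
  n^3 - 16n^2 + 84n - 144 = (n^3 - 12n^2 + 44n - 48) + (-4n^2 + 40n - 96)
  n^3 - 12n^2 + 44n - 48 = (-(1/4)n + 1/2)(-4n^2 + 40n - 96) + (0)
Last nonzero remainder: -4n^2 + 40n - 96. Dividing through by -4 gives the monic gcd n^2 - 10n + 24.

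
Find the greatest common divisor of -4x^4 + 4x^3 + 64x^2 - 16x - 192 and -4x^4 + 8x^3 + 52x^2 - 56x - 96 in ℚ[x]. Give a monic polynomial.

Euclidean algorithm in ℚ[x]:
  -4x^4 + 4x^3 + 64x^2 - 16x - 192 = (-4x^4 + 8x^3 + 52x^2 - 56x - 96) + (-4x^3 + 12x^2 + 40x - 96)
  -4x^4 + 8x^3 + 52x^2 - 56x - 96 = (x + 1)(-4x^3 + 12x^2 + 40x - 96) + (0)
Last nonzero remainder: -4x^3 + 12x^2 + 40x - 96. Dividing through by -4 gives the monic gcd x^3 - 3x^2 - 10x + 24.

x^3 - 3x^2 - 10x + 24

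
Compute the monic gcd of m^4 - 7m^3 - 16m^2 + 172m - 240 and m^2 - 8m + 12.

m^2 - 8m + 12

Repeated division with remainder:
  m^4 - 7m^3 - 16m^2 + 172m - 240 = (m^2 + m - 20)(m^2 - 8m + 12) + (0)
The last nonzero remainder m^2 - 8m + 12 is already monic.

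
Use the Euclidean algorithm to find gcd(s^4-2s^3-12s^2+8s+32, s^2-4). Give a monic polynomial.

By polynomial division,
  s^4-2s^3-12s^2+8s+32 = (s^2-2s-8)(s^2-4) + (0)
The last nonzero remainder s^2-4 is already monic.

s^2-4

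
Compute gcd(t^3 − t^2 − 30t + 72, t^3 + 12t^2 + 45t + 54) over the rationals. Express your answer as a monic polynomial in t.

Apply the Euclidean algorithm:
  t^3 − t^2 − 30t + 72 = (t^3 + 12t^2 + 45t + 54) + (−13t^2 − 75t + 18)
  t^3 + 12t^2 + 45t + 54 = (−(1/13)t − 81/169)(−13t^2 − 75t + 18) + ((1764/169)t + 10584/169)
  −13t^2 − 75t + 18 = (−(2197/1764)t + 169/588)((1764/169)t + 10584/169) + (0)
Last nonzero remainder: (1764/169)t + 10584/169. Dividing through by 1764/169 gives the monic gcd t + 6.

t + 6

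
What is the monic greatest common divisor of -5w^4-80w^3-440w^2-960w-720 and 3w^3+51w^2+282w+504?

w+6

Euclidean algorithm in ℚ[w]:
  -5w^4-80w^3-440w^2-960w-720 = (-(5/3)w+5/3)(3w^3+51w^2+282w+504) + (-55w^2-590w-1560)
  3w^3+51w^2+282w+504 = (-(3/55)w-207/605)(-55w^2-590w-1560) + (-(600/121)w-3600/121)
  -55w^2-590w-1560 = ((1331/120)w+1573/30)(-(600/121)w-3600/121) + (0)
Last nonzero remainder: -(600/121)w-3600/121. Dividing through by -600/121 gives the monic gcd w+6.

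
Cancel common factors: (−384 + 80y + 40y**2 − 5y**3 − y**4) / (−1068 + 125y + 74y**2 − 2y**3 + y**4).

Apply the Euclidean algorithm:
  −y**4 − 5y**3 + 40y**2 + 80y − 384 = (−1)(y**4 − 2y**3 + 74y**2 + 125y − 1068) + (−7y**3 + 114y**2 + 205y − 1452)
  y**4 − 2y**3 + 74y**2 + 125y − 1068 = (−(1/7)y − 100/49)(−7y**3 + 114y**2 + 205y − 1452) + ((16461/49)y**2 + (16461/49)y − 197532/49)
  −7y**3 + 114y**2 + 205y − 1452 = (−(343/16461)y + 5929/16461)((16461/49)y**2 + (16461/49)y − 197532/49) + (0)
Last nonzero remainder: (16461/49)y**2 + (16461/49)y − 197532/49. Dividing through by 16461/49 gives the monic gcd y**2 + y − 12.
Cancel y**2 + y − 12 from numerator and denominator to get the reduced form.

(32 − 4y − y**2)/(89 − 3y + y**2)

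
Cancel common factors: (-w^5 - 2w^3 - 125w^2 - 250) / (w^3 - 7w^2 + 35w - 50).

By polynomial division,
  -w^5 - 2w^3 - 125w^2 - 250 = (-w^2 - 7w - 16)(w^3 - 7w^2 + 35w - 50) + (-42w^2 + 210w - 1050)
  w^3 - 7w^2 + 35w - 50 = (-(1/42)w + 1/21)(-42w^2 + 210w - 1050) + (0)
Last nonzero remainder: -42w^2 + 210w - 1050. Dividing through by -42 gives the monic gcd w^2 - 5w + 25.
Cancel w^2 - 5w + 25 from numerator and denominator to get the reduced form.

(-w^3 - 5w^2 - 2w - 10)/(w - 2)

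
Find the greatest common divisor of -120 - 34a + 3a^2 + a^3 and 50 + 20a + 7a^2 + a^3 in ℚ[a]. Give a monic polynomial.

Euclidean algorithm in ℚ[a]:
  a^3 + 3a^2 - 34a - 120 = (a^3 + 7a^2 + 20a + 50) + (-4a^2 - 54a - 170)
  a^3 + 7a^2 + 20a + 50 = (-(1/4)a + 13/8)(-4a^2 - 54a - 170) + ((261/4)a + 1305/4)
  -4a^2 - 54a - 170 = (-(16/261)a - 136/261)((261/4)a + 1305/4) + (0)
Last nonzero remainder: (261/4)a + 1305/4. Dividing through by 261/4 gives the monic gcd a + 5.

5 + a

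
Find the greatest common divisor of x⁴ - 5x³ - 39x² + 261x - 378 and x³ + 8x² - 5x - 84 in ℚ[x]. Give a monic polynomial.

x² + 4x - 21

Euclidean algorithm in ℚ[x]:
  x⁴ - 5x³ - 39x² + 261x - 378 = (x - 13)(x³ + 8x² - 5x - 84) + (70x² + 280x - 1470)
  x³ + 8x² - 5x - 84 = ((1/70)x + 2/35)(70x² + 280x - 1470) + (0)
Last nonzero remainder: 70x² + 280x - 1470. Dividing through by 70 gives the monic gcd x² + 4x - 21.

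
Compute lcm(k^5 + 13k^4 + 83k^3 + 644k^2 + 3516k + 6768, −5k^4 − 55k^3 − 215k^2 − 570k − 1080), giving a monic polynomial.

By polynomial division,
  k^5 + 13k^4 + 83k^3 + 644k^2 + 3516k + 6768 = (−(1/5)k − 2/5)(−5k^4 − 55k^3 − 215k^2 − 570k − 1080) + (18k^3 + 444k^2 + 3072k + 6336)
  −5k^4 − 55k^3 − 215k^2 − 570k − 1080 = (−(5/18)k + 205/54)(18k^3 + 444k^2 + 3072k + 6336) + (−(9425/9)k^2 − (94250/9)k − 75400/3)
  18k^3 + 444k^2 + 3072k + 6336 = (−(162/9425)k − 2376/9425)(−(9425/9)k^2 − (94250/9)k − 75400/3) + (0)
Last nonzero remainder: −(9425/9)k^2 − (94250/9)k − 75400/3. Dividing through by −9425/9 gives the monic gcd k^2 + 10k + 24.
Then lcm(f, g) = f·g / gcd(f, g); expanding and making the result monic gives the answer.

k^7 + 14k^6 + 105k^5 + 844k^4 + 4907k^3 + 16080k^2 + 38412k + 60912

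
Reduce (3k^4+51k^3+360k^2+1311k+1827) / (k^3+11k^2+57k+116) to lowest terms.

(3k^2+30k+63)/(k+4)

Euclidean algorithm in ℚ[k]:
  3k^4+51k^3+360k^2+1311k+1827 = (3k+18)(k^3+11k^2+57k+116) + (−9k^2−63k−261)
  k^3+11k^2+57k+116 = (−(1/9)k−4/9)(−9k^2−63k−261) + (0)
Last nonzero remainder: −9k^2−63k−261. Dividing through by −9 gives the monic gcd k^2+7k+29.
Cancel k^2+7k+29 from numerator and denominator to get the reduced form.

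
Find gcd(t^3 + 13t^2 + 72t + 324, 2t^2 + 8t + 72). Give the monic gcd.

Repeated division with remainder:
  t^3 + 13t^2 + 72t + 324 = ((1/2)t + 9/2)(2t^2 + 8t + 72) + (0)
Last nonzero remainder: 2t^2 + 8t + 72. Dividing through by 2 gives the monic gcd t^2 + 4t + 36.

t^2 + 4t + 36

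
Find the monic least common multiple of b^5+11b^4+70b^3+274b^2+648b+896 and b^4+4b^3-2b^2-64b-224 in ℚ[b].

b^6+7b^5+26b^4-6b^3-448b^2-1696b-3584

Apply the Euclidean algorithm:
  b^5+11b^4+70b^3+274b^2+648b+896 = (b+7)(b^4+4b^3-2b^2-64b-224) + (44b^3+352b^2+1320b+2464)
  b^4+4b^3-2b^2-64b-224 = ((1/44)b-1/11)(44b^3+352b^2+1320b+2464) + (0)
Last nonzero remainder: 44b^3+352b^2+1320b+2464. Dividing through by 44 gives the monic gcd b^3+8b^2+30b+56.
Then lcm(f, g) = f·g / gcd(f, g); expanding and making the result monic gives the answer.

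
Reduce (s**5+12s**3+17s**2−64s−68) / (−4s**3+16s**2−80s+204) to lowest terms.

Euclidean algorithm in ℚ[s]:
  s**5+12s**3+17s**2−64s−68 = (−(1/4)s**2−s−2)(−4s**3+16s**2−80s+204) + (20s**2−20s+340)
  −4s**3+16s**2−80s+204 = (−(1/5)s+3/5)(20s**2−20s+340) + (0)
Last nonzero remainder: 20s**2−20s+340. Dividing through by 20 gives the monic gcd s**2−s+17.
Cancel s**2−s+17 from numerator and denominator to get the reduced form.

(−s**3−s**2+4s+4)/(4s−12)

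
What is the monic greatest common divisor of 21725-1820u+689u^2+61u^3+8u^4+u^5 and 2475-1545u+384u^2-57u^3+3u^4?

25-5u+u^2

By polynomial division,
  u^5+8u^4+61u^3+689u^2-1820u+21725 = ((1/3)u+9)(3u^4-57u^3+384u^2-1545u+2475) + (446u^3-2252u^2+11260u-550)
  3u^4-57u^3+384u^2-1545u+2475 = ((3/446)u-9333/99458)(446u^3-2252u^2+11260u-550) + ((4820508/49729)u^2-(24102540/49729)u+120512700/49729)
  446u^3-2252u^2+11260u-550 = ((11089567/2410254)u-49729/219114)((4820508/49729)u^2-(24102540/49729)u+120512700/49729) + (0)
Last nonzero remainder: (4820508/49729)u^2-(24102540/49729)u+120512700/49729. Dividing through by 4820508/49729 gives the monic gcd u^2-5u+25.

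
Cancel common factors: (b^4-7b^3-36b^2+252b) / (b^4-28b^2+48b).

(b^2-13b+42)/(b^2-6b+8)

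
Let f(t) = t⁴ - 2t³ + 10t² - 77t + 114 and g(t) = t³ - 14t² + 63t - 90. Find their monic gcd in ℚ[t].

t - 3

Apply the Euclidean algorithm:
  t⁴ - 2t³ + 10t² - 77t + 114 = (t + 12)(t³ - 14t² + 63t - 90) + (115t² - 743t + 1194)
  t³ - 14t² + 63t - 90 = ((1/115)t - 867/13225)(115t² - 743t + 1194) + ((51684/13225)t - 155052/13225)
  115t² - 743t + 1194 = ((1520875/51684)t - 2631775/25842)((51684/13225)t - 155052/13225) + (0)
Last nonzero remainder: (51684/13225)t - 155052/13225. Dividing through by 51684/13225 gives the monic gcd t - 3.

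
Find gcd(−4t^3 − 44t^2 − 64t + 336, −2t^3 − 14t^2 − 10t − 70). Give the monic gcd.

Repeated division with remainder:
  −4t^3 − 44t^2 − 64t + 336 = (2)(−2t^3 − 14t^2 − 10t − 70) + (−16t^2 − 44t + 476)
  −2t^3 − 14t^2 − 10t − 70 = ((1/8)t + 17/32)(−16t^2 − 44t + 476) + (−(369/8)t − 2583/8)
  −16t^2 − 44t + 476 = ((128/369)t − 544/369)(−(369/8)t − 2583/8) + (0)
Last nonzero remainder: −(369/8)t − 2583/8. Dividing through by −369/8 gives the monic gcd t + 7.

t + 7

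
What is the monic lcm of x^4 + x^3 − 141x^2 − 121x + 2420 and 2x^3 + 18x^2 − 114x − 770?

x^5 − 6x^4 − 148x^3 + 866x^2 + 3267x − 16940

By polynomial division,
  x^4 + x^3 − 141x^2 − 121x + 2420 = ((1/2)x − 4)(2x^3 + 18x^2 − 114x − 770) + (−12x^2 − 192x − 660)
  2x^3 + 18x^2 − 114x − 770 = (−(1/6)x + 7/6)(−12x^2 − 192x − 660) + (0)
Last nonzero remainder: −12x^2 − 192x − 660. Dividing through by −12 gives the monic gcd x^2 + 16x + 55.
Then lcm(f, g) = f·g / gcd(f, g); expanding and making the result monic gives the answer.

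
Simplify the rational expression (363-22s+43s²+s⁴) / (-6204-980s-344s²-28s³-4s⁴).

(-11+s-s²)/(188+24s+4s²)

Euclidean algorithm in ℚ[s]:
  s⁴+43s²-22s+363 = (-1/4)(-4s⁴-28s³-344s²-980s-6204) + (-7s³-43s²-267s-1188)
  -4s⁴-28s³-344s²-980s-6204 = ((4/7)s+24/49)(-7s³-43s²-267s-1188) + (-(8348/49)s²-(8348/49)s-275484/49)
  -7s³-43s²-267s-1188 = ((343/8348)s+441/2087)(-(8348/49)s²-(8348/49)s-275484/49) + (0)
Last nonzero remainder: -(8348/49)s²-(8348/49)s-275484/49. Dividing through by -8348/49 gives the monic gcd s²+s+33.
Cancel s²+s+33 from numerator and denominator to get the reduced form.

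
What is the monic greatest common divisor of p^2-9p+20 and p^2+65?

Repeated division with remainder:
  p^2-9p+20 = (p^2+65) + (-9p-45)
  p^2+65 = (-(1/9)p+5/9)(-9p-45) + (90)
  -9p-45 = (-(1/10)p-1/2)(90) + (0)
The last nonzero remainder is the constant 90, so the polynomials are coprime and gcd = 1.

1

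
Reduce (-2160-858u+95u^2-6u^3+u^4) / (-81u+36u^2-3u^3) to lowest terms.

(-240-122u-3u^2-u^3)/(-9u+3u^2)

By polynomial division,
  u^4-6u^3+95u^2-858u-2160 = (-(1/3)u-2)(-3u^3+36u^2-81u) + (140u^2-1020u-2160)
  -3u^3+36u^2-81u = (-(3/140)u+99/980)(140u^2-1020u-2160) + (-(1188/49)u+10692/49)
  140u^2-1020u-2160 = (-(1715/297)u-980/99)(-(1188/49)u+10692/49) + (0)
Last nonzero remainder: -(1188/49)u+10692/49. Dividing through by -1188/49 gives the monic gcd u-9.
Cancel u-9 from numerator and denominator to get the reduced form.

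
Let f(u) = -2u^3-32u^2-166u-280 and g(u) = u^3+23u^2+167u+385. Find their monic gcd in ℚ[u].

u^2+12u+35

Euclidean algorithm in ℚ[u]:
  -2u^3-32u^2-166u-280 = (-2)(u^3+23u^2+167u+385) + (14u^2+168u+490)
  u^3+23u^2+167u+385 = ((1/14)u+11/14)(14u^2+168u+490) + (0)
Last nonzero remainder: 14u^2+168u+490. Dividing through by 14 gives the monic gcd u^2+12u+35.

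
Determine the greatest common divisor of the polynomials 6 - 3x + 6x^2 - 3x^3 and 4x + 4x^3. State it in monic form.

1 + x^2

Repeated division with remainder:
  -3x^3 + 6x^2 - 3x + 6 = (-3/4)(4x^3 + 4x) + (6x^2 + 6)
  4x^3 + 4x = ((2/3)x)(6x^2 + 6) + (0)
Last nonzero remainder: 6x^2 + 6. Dividing through by 6 gives the monic gcd x^2 + 1.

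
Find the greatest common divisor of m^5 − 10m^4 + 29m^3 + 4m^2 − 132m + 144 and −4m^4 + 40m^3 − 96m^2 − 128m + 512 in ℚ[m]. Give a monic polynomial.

m^2 − 2m − 8

By polynomial division,
  m^5 − 10m^4 + 29m^3 + 4m^2 − 132m + 144 = (−(1/4)m)(−4m^4 + 40m^3 − 96m^2 − 128m + 512) + (5m^3 − 28m^2 − 4m + 144)
  −4m^4 + 40m^3 − 96m^2 − 128m + 512 = (−(4/5)m + 88/25)(5m^3 − 28m^2 − 4m + 144) + (−(16/25)m^2 + (32/25)m + 128/25)
  5m^3 − 28m^2 − 4m + 144 = (−(125/16)m + 225/8)(−(16/25)m^2 + (32/25)m + 128/25) + (0)
Last nonzero remainder: −(16/25)m^2 + (32/25)m + 128/25. Dividing through by −16/25 gives the monic gcd m^2 − 2m − 8.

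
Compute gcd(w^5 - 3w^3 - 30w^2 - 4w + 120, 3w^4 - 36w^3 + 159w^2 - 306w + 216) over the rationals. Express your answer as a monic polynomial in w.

Repeated division with remainder:
  w^5 - 3w^3 - 30w^2 - 4w + 120 = ((1/3)w + 4)(3w^4 - 36w^3 + 159w^2 - 306w + 216) + (88w^3 - 564w^2 + 1148w - 744)
  3w^4 - 36w^3 + 159w^2 - 306w + 216 = ((3/88)w - 369/1936)(88w^3 - 564w^2 + 1148w - 744) + ((5985/484)w^2 - (29925/484)w + 17955/242)
  88w^3 - 564w^2 + 1148w - 744 = ((42592/5985)w - 60016/5985)((5985/484)w^2 - (29925/484)w + 17955/242) + (0)
Last nonzero remainder: (5985/484)w^2 - (29925/484)w + 17955/242. Dividing through by 5985/484 gives the monic gcd w^2 - 5w + 6.

w^2 - 5w + 6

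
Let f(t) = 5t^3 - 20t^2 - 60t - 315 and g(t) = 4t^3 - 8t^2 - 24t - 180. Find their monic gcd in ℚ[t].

Apply the Euclidean algorithm:
  5t^3 - 20t^2 - 60t - 315 = (5/4)(4t^3 - 8t^2 - 24t - 180) + (-10t^2 - 30t - 90)
  4t^3 - 8t^2 - 24t - 180 = (-(2/5)t + 2)(-10t^2 - 30t - 90) + (0)
Last nonzero remainder: -10t^2 - 30t - 90. Dividing through by -10 gives the monic gcd t^2 + 3t + 9.

t^2 + 3t + 9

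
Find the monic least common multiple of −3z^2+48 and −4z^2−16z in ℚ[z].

Repeated division with remainder:
  −3z^2+48 = (3/4)(−4z^2−16z) + (12z+48)
  −4z^2−16z = (−(1/3)z)(12z+48) + (0)
Last nonzero remainder: 12z+48. Dividing through by 12 gives the monic gcd z+4.
Then lcm(f, g) = f·g / gcd(f, g); expanding and making the result monic gives the answer.

z^3−16z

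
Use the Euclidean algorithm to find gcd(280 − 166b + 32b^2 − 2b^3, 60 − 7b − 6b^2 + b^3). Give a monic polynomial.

20 − 9b + b^2

Apply the Euclidean algorithm:
  −2b^3 + 32b^2 − 166b + 280 = (−2)(b^3 − 6b^2 − 7b + 60) + (20b^2 − 180b + 400)
  b^3 − 6b^2 − 7b + 60 = ((1/20)b + 3/20)(20b^2 − 180b + 400) + (0)
Last nonzero remainder: 20b^2 − 180b + 400. Dividing through by 20 gives the monic gcd b^2 − 9b + 20.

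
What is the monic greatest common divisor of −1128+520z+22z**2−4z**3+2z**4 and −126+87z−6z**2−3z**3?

−2+z

By polynomial division,
  2z**4−4z**3+22z**2+520z−1128 = (−(2/3)z+8/3)(−3z**3−6z**2+87z−126) + (96z**2+204z−792)
  −3z**3−6z**2+87z−126 = (−(1/32)z+1/256)(96z**2+204z−792) + ((3933/64)z−3933/32)
  96z**2+204z−792 = ((2048/1311)z+2816/437)((3933/64)z−3933/32) + (0)
Last nonzero remainder: (3933/64)z−3933/32. Dividing through by 3933/64 gives the monic gcd z−2.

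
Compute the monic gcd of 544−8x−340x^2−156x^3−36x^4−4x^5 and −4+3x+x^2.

Euclidean algorithm in ℚ[x]:
  −4x^5−36x^4−156x^3−340x^2−8x+544 = (−4x^3−24x^2−100x−136)(x^2+3x−4) + (0)
The last nonzero remainder x^2+3x−4 is already monic.

−4+3x+x^2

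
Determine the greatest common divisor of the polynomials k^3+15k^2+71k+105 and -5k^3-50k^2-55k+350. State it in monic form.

k^2+12k+35

Apply the Euclidean algorithm:
  k^3+15k^2+71k+105 = (-1/5)(-5k^3-50k^2-55k+350) + (5k^2+60k+175)
  -5k^3-50k^2-55k+350 = (-k+2)(5k^2+60k+175) + (0)
Last nonzero remainder: 5k^2+60k+175. Dividing through by 5 gives the monic gcd k^2+12k+35.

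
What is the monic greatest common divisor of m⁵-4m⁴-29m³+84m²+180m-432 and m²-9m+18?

m²-9m+18

Repeated division with remainder:
  m⁵-4m⁴-29m³+84m²+180m-432 = (m³+5m²-2m-24)(m²-9m+18) + (0)
The last nonzero remainder m²-9m+18 is already monic.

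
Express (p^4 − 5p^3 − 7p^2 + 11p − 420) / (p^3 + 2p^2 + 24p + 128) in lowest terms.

(p^3 − 9p^2 + 29p − 105)/(p^2 − 2p + 32)

Apply the Euclidean algorithm:
  p^4 − 5p^3 − 7p^2 + 11p − 420 = (p − 7)(p^3 + 2p^2 + 24p + 128) + (−17p^2 + 51p + 476)
  p^3 + 2p^2 + 24p + 128 = (−(1/17)p − 5/17)(−17p^2 + 51p + 476) + (67p + 268)
  −17p^2 + 51p + 476 = (−(17/67)p + 119/67)(67p + 268) + (0)
Last nonzero remainder: 67p + 268. Dividing through by 67 gives the monic gcd p + 4.
Cancel p + 4 from numerator and denominator to get the reduced form.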